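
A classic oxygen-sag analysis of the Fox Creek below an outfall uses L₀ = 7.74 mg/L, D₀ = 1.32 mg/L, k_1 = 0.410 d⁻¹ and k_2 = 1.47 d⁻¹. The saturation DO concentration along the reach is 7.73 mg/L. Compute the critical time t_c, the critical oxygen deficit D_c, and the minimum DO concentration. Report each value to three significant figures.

t_c ≈ 0.656 d; D_c ≈ 1.65 mg/L; min DO ≈ 6.08 mg/L

t_c = [1/(k_2−k_1)] ln[(k_2/k_1)(1 − D₀(k_2−k_1)/(k_1 L₀))]
= [1/(1.47−0.410)] ln[(1.47/0.410)(1 − 1.32×1.060/(0.410×7.74))]
= (1/1.060) ln[3.585 × 0.5591] = 0.9434 × ln(2.005) = 0.9434 × 0.6954 = 0.6560 d.
L(t_c) = L₀ e^(−k_1 t_c) = 7.74 × 0.7642 = 5.915 mg/L, and at the critical point k_2 D_c = k_1 L, so D_c = (0.410/1.47) × 5.915 = 1.650 mg/L.
Minimum DO = C_s − D_c = 7.73 − 1.650 = 6.080 mg/L.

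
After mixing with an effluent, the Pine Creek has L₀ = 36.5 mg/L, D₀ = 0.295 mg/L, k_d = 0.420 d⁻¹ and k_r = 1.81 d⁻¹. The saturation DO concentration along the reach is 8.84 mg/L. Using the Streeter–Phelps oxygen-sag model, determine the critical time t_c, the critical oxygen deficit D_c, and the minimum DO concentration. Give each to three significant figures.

t_c ≈ 1.03 d; D_c ≈ 5.49 mg/L; min DO ≈ 3.35 mg/L

t_c = [1/(k_r−k_d)] ln[(k_r/k_d)(1 − D₀(k_r−k_d)/(k_d L₀))]
= [1/(1.81−0.420)] ln[(1.81/0.420)(1 − 0.295×1.390/(0.420×36.5))]
= (1/1.390) ln[4.310 × 0.9733] = 0.7194 × ln(4.194) = 0.7194 × 1.434 = 1.031 d.
L(t_c) = L₀ e^(−k_d t_c) = 36.5 × 0.6484 = 23.67 mg/L, and at the critical point k_r D_c = k_d L, so D_c = (0.420/1.81) × 23.67 = 5.492 mg/L.
Minimum DO = C_s − D_c = 8.84 − 5.492 = 3.348 mg/L.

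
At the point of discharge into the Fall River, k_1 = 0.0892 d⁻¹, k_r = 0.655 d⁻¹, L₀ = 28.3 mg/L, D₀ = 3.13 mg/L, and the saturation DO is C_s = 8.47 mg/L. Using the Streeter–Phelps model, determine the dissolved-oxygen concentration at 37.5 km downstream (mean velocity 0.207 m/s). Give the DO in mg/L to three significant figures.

DO ≈ 5.11 mg/L

Travel time t = x/v = 37.5 km / (0.207 m/s) = 37500 m / 0.207 m/s = 181200 s = 2.097 d.
k_1 L₀/(k_r−k_1) = 0.0892×28.3/(0.655−0.0892) = 2.524/0.5658 = 4.462 mg/L.
e^(−k_1 t) = e^(−0.0892×2.097) = 0.8294; e^(−k_r t) = e^(−0.655×2.097) = 0.2533.
D = 4.462 × (0.8294 − 0.2533) + 3.13 × 0.2533 = 2.571 + 0.7927 = 3.363 mg/L.
DO = C_s − D = 8.47 − 3.363 = 5.107 mg/L.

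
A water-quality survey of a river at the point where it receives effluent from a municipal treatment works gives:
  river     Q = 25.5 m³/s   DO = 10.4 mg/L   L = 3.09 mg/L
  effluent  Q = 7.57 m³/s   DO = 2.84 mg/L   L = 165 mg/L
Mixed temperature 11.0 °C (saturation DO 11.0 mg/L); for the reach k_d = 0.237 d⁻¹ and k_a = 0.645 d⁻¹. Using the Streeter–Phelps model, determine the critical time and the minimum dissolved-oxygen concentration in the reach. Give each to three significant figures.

t_c ≈ 2.20 d; minimum DO ≈ 2.23 mg/L

Mixed DO = (25.5×10.4 + 7.57×2.84)/(25.5+7.57) = 286.7/33.07 = 8.669 mg/L.
Mixed L₀ = (25.5×3.09 + 7.57×165)/(33.07) = 1328/33.07 = 40.15 mg/L.
Initial deficit D₀ = C_s − DO₀ = 11.0 − 8.669 = 2.331 mg/L.
t_c = (1/0.4080) ln[(0.645/0.237)(1 − 2.331×0.4080/(0.237×40.15))] = 2.451 × ln(2.450) = 2.196 d.
D_c = (0.237/0.645) × 40.15 × e^(−0.237×2.196) = 0.3674 × 40.15 × 0.5943 = 8.768 mg/L.
Minimum DO = 11.0 − 8.768 = 2.232 mg/L.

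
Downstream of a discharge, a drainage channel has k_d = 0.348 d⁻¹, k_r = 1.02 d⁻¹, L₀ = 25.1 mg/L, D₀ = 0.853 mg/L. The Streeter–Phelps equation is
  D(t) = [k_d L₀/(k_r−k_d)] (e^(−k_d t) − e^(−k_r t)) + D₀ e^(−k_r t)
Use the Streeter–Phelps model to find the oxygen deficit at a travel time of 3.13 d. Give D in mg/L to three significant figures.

D ≈ 3.87 mg/L

k_d L₀/(k_r−k_d) = 0.348×25.1/(1.02−0.348) = 8.735/0.6720 = 13.00 mg/L.
e^(−k_d t) = e^(−0.348×3.130) = 0.3365; e^(−k_r t) = e^(−1.02×3.130) = 0.04106.
D = 13.00 × (0.3365 − 0.04106) + 0.853 × 0.04106 = 3.840 + 0.03503 = 3.875 mg/L.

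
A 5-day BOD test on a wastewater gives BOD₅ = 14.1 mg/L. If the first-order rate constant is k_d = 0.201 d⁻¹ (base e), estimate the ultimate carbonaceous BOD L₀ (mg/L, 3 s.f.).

BOD₅ = L₀(1 − e^(−5k_d)) ⇒ L₀ = BOD₅ / (1 − e^(−5×0.201))
= 14.1 / (1 − 0.3660) = 14.1 / 0.6340 = 22.24 mg/L.

L₀ ≈ 22.2 mg/L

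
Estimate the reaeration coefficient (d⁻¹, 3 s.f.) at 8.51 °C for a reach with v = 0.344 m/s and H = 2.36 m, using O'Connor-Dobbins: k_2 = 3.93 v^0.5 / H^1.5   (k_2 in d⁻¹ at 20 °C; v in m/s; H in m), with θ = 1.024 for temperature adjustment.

k_2 ≈ 0.484 d⁻¹

k_2(20) = 3.93 × 0.344^0.5 / 2.36^1.5 = 3.93 × 0.5865 / 3.626 = 0.6358 d⁻¹.
k_2(8.51) = 0.6358 × 1.024^(8.51−20) = 0.6358 × 0.7615 = 0.4841 d⁻¹.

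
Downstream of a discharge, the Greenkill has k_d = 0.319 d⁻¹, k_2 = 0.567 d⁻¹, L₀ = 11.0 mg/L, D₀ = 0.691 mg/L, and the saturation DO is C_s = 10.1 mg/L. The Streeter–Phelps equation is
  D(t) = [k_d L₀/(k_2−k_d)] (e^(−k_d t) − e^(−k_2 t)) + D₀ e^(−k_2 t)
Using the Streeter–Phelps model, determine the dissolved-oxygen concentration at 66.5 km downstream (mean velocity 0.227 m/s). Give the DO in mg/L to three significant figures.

Travel time t = x/v = 66.5 km / (0.227 m/s) = 66500 m / 0.227 m/s = 293000 s = 3.391 d.
k_d L₀/(k_2−k_d) = 0.319×11.0/(0.567−0.319) = 3.509/0.2480 = 14.15 mg/L.
e^(−k_d t) = e^(−0.319×3.391) = 0.3390; e^(−k_2 t) = e^(−0.567×3.391) = 0.1462.
D = 14.15 × (0.3390 − 0.1462) + 0.691 × 0.1462 = 2.728 + 0.1011 = 2.829 mg/L.
DO = C_s − D = 10.1 − 2.829 = 7.271 mg/L.

DO ≈ 7.27 mg/L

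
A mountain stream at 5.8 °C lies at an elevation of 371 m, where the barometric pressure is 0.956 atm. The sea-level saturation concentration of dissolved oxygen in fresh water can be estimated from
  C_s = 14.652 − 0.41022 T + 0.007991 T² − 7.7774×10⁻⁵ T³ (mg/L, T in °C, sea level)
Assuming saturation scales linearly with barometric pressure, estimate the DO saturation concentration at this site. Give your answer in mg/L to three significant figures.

C_s ≈ 12.0 mg/L

At sea level: C_s = 14.652 − 0.41022×5.8 + 0.007991×5.8² − 7.7774×10⁻⁵×5.8³ = 12.53 mg/L.
Pressure correction: C_s' = 12.53 × 0.956 = 11.98 mg/L.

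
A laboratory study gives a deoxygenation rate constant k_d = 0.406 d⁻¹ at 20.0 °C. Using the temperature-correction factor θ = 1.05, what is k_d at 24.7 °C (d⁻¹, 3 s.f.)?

k_d ≈ 0.511 d⁻¹

k_d(T₂) = k_d(T₁) · θ^(T₂−T₁) = 0.406 × 1.05^(24.7−20.0)
= 0.406 × 1.05^4.70 = 0.406 × 1.258 = 0.5106 d⁻¹.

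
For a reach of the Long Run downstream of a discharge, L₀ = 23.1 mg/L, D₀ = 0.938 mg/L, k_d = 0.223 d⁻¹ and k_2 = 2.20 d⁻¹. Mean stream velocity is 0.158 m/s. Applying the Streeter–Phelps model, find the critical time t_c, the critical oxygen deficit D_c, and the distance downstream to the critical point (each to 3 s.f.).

t_c ≈ 0.932 d; D_c ≈ 1.90 mg/L; x_c ≈ 12.7 km

t_c = [1/(k_2−k_d)] ln[(k_2/k_d)(1 − D₀(k_2−k_d)/(k_d L₀))]
= [1/(2.20−0.223)] ln[(2.20/0.223)(1 − 0.938×1.977/(0.223×23.1))]
= (1/1.977) ln[9.865 × 0.6400] = 0.5058 × ln(6.314) = 0.5058 × 1.843 = 0.9321 d.
D_c = (k_d/k_2) L₀ e^(−k_d t_c) = (0.223/2.20) × 23.1 × e^(−0.223×0.9321) = 0.1014 × 23.1 × 0.8123 = 1.902 mg/L.
x_c = v t_c = 0.158 m/s × 0.9321 d × 86400 s/d = 12720 m ≈ 12.7 km.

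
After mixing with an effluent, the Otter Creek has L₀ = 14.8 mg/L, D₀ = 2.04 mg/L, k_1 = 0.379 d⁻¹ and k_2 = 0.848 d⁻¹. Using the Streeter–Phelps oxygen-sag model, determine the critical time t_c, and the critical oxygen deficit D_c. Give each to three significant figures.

t_c ≈ 1.32 d; D_c ≈ 4.01 mg/L

With k_2/k_1 = 2.237 and 1 − D₀(k_2−k_1)/(k_1 L₀) = 0.8294,
t_c = ln(2.237 × 0.8294) / (0.848 − 0.379) = ln(1.856) / 0.4690 = 0.6183/0.4690 = 1.318 d.
D_c = (k_1/k_2) L₀ e^(−k_1 t_c) = (0.379/0.848) × 14.8 × e^(−0.379×1.318) = 0.4469 × 14.8 × 0.6067 = 4.013 mg/L.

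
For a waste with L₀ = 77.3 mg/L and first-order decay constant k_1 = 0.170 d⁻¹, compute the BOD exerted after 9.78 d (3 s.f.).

y ≈ 62.6 mg/L

y_t = L₀(1 − e^(−k_1 t)) = 77.3 × (1 − e^(−0.170×9.78))
= 77.3 × (1 − 0.1896) = 77.3 × 0.8104 = 62.64 mg/L.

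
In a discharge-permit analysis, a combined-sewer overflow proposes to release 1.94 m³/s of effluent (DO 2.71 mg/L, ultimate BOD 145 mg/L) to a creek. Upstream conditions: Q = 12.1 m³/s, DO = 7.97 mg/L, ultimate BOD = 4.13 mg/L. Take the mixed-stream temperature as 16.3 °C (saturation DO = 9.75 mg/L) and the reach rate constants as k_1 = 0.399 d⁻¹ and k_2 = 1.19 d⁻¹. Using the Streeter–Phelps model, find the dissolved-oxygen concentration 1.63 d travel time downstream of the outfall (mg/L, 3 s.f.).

Mixed DO = (12.1×7.97 + 1.94×2.71)/(12.1+1.94) = 101.7/14.04 = 7.243 mg/L.
Mixed L₀ = (12.1×4.13 + 1.94×145)/(14.04) = 331.3/14.04 = 23.59 mg/L.
Initial deficit D₀ = C_s − DO₀ = 9.75 − 7.243 = 2.507 mg/L.
D(1.63) = [0.399×23.59/(1.19−0.399)](e^(−0.399×1.63) − e^(−1.19×1.63)) + 2.507 e^(−1.19×1.63)
= 11.90 × (0.5219 − 0.1437) + 2.507 × 0.1437 = 4.861 mg/L.
DO = 9.75 − 4.861 = 4.889 mg/L.

DO ≈ 4.89 mg/L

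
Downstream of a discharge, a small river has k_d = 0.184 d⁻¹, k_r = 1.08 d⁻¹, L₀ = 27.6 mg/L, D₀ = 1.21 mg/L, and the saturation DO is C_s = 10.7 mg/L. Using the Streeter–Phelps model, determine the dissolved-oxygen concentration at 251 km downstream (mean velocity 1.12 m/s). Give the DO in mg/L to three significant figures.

Travel time t = x/v = 251 km / (1.12 m/s) = 251000 m / 1.12 m/s = 224100 s = 2.594 d.
k_d L₀/(k_r−k_d) = 0.184×27.6/(1.08−0.184) = 5.078/0.8960 = 5.668 mg/L.
e^(−k_d t) = e^(−0.184×2.594) = 0.6205; e^(−k_r t) = e^(−1.08×2.594) = 0.06073.
D = 5.668 × (0.6205 − 0.06073) + 1.21 × 0.06073 = 3.173 + 0.07348 = 3.246 mg/L.
DO = C_s − D = 10.7 − 3.246 = 7.454 mg/L.

DO ≈ 7.45 mg/L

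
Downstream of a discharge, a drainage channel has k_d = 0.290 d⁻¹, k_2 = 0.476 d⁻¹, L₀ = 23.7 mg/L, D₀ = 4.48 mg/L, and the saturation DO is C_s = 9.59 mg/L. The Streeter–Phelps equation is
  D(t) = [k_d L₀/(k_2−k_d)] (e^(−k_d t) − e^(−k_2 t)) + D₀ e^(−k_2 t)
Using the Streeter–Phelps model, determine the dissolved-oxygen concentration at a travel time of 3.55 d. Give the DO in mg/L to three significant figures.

DO ≈ 2.38 mg/L

k_d L₀/(k_2−k_d) = 0.290×23.7/(0.476−0.290) = 6.873/0.1860 = 36.95 mg/L.
e^(−k_d t) = e^(−0.290×3.550) = 0.3572; e^(−k_2 t) = e^(−0.476×3.550) = 0.1846.
D = 36.95 × (0.3572 − 0.1846) + 4.48 × 0.1846 = 6.379 + 0.8268 = 7.206 mg/L.
DO = C_s − D = 9.59 − 7.206 = 2.384 mg/L.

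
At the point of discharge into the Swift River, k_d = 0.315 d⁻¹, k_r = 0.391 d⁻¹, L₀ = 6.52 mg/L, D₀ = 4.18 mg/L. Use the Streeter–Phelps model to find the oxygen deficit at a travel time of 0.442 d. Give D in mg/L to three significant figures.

D ≈ 4.29 mg/L

k_d L₀/(k_r−k_d) = 0.315×6.52/(0.391−0.315) = 2.054/0.07600 = 27.02 mg/L.
e^(−k_d t) = e^(−0.315×0.4420) = 0.8700; e^(−k_r t) = e^(−0.391×0.4420) = 0.8413.
D = 27.02 × (0.8700 − 0.8413) + 4.18 × 0.8413 = 0.7767 + 3.517 = 4.293 mg/L.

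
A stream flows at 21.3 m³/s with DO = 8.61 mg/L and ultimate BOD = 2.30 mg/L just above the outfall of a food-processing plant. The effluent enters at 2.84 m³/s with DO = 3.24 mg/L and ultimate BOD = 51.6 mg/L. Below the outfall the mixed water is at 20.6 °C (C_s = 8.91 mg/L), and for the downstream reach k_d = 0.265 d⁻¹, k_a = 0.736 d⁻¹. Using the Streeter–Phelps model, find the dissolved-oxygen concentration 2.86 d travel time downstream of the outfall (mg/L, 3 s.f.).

Mixed DO = (21.3×8.61 + 2.84×3.24)/(21.3+2.84) = 192.6/24.14 = 7.978 mg/L.
Mixed L₀ = (21.3×2.30 + 2.84×51.6)/(24.14) = 195.5/24.14 = 8.100 mg/L.
Initial deficit D₀ = C_s − DO₀ = 8.91 − 7.978 = 0.9318 mg/L.
D(2.86) = [0.265×8.100/(0.736−0.265)](e^(−0.265×2.86) − e^(−0.736×2.86)) + 0.9318 e^(−0.736×2.86)
= 4.557 × (0.4686 − 0.1219) + 0.9318 × 0.1219 = 1.694 mg/L.
DO = 8.91 − 1.694 = 7.216 mg/L.

DO ≈ 7.22 mg/L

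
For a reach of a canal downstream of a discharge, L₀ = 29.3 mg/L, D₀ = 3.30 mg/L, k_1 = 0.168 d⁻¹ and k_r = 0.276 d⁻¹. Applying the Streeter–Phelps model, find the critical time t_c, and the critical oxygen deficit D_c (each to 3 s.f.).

t_c ≈ 3.90 d; D_c ≈ 9.26 mg/L

At the critical point dD/dt = 0, so k_1 L₀ e^(−k_1 t) = k_r D. Substituting D(t) from the Streeter–Phelps equation and solving for t gives
t_c = ln[(k_r/k_1)(1 − D₀(k_r−k_1)/(k_1 L₀))] / (k_r−k_1).
Here k_r−k_1 = 0.1080 d⁻¹ and 1 − D₀(k_r−k_1)/(k_1 L₀) = 1 − 3.30×0.1080/(0.168×29.3) = 0.9276, so
t_c = ln(1.643 × 0.9276) / 0.1080 = 0.4213 / 0.1080 = 3.901 d.
D_c = (k_1/k_r) L₀ e^(−k_1 t_c) = (0.168/0.276) × 29.3 × e^(−0.168×3.901) = 0.6087 × 29.3 × 0.5193 = 9.261 mg/L.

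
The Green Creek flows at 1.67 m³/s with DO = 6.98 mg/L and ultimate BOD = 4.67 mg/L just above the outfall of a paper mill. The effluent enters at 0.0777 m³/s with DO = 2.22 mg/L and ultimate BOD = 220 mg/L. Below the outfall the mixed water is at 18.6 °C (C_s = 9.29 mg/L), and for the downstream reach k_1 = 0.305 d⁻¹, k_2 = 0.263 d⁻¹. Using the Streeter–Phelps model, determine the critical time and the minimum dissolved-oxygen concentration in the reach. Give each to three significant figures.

Mixed DO = (1.67×6.98 + 0.0777×2.22)/(1.67+0.0777) = 11.83/1.748 = 6.768 mg/L.
Mixed L₀ = (1.67×4.67 + 0.0777×220)/(1.748) = 24.89/1.748 = 14.24 mg/L.
Initial deficit D₀ = C_s − DO₀ = 9.29 − 6.768 = 2.522 mg/L.
t_c = (1/-0.04200) ln[(0.263/0.305)(1 − 2.522×-0.04200/(0.305×14.24))] = -23.81 × ln(0.8833) = 2.954 d.
D_c = (0.305/0.263) × 14.24 × e^(−0.305×2.954) = 1.160 × 14.24 × 0.4062 = 6.709 mg/L.
Minimum DO = 9.29 − 6.709 = 2.581 mg/L.

t_c ≈ 2.95 d; minimum DO ≈ 2.58 mg/L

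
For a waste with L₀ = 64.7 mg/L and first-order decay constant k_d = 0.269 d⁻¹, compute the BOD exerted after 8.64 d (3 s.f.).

y ≈ 58.4 mg/L

y_t = L₀(1 − e^(−k_d t)) = 64.7 × (1 − e^(−0.269×8.64))
= 64.7 × (1 − 0.09787) = 64.7 × 0.9021 = 58.37 mg/L.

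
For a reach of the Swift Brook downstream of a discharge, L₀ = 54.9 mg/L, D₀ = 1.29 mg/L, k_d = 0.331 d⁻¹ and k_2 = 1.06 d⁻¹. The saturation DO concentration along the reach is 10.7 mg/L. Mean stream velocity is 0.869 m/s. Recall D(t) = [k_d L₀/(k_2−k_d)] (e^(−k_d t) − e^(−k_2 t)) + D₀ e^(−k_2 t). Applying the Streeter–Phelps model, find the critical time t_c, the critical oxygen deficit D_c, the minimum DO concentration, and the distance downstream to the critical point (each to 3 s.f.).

t_c ≈ 1.52 d; D_c ≈ 10.4 mg/L; min DO ≈ 0.347 mg/L; x_c ≈ 114 km

t_c = [1/(k_2−k_d)] ln[(k_2/k_d)(1 − D₀(k_2−k_d)/(k_d L₀))]
= [1/(1.06−0.331)] ln[(1.06/0.331)(1 − 1.29×0.7290/(0.331×54.9))]
= (1/0.7290) ln[3.202 × 0.9482] = 1.372 × ln(3.037) = 1.372 × 1.111 = 1.524 d.
L(t_c) = L₀ e^(−k_d t_c) = 54.9 × 0.6039 = 33.15 mg/L, and at the critical point k_2 D_c = k_d L, so D_c = (0.331/1.06) × 33.15 = 10.35 mg/L.
Minimum DO = C_s − D_c = 10.7 − 10.35 = 0.3471 mg/L.
x_c = v t_c = 0.869 m/s × 1.524 d × 86400 s/d = 114400 m ≈ 114 km.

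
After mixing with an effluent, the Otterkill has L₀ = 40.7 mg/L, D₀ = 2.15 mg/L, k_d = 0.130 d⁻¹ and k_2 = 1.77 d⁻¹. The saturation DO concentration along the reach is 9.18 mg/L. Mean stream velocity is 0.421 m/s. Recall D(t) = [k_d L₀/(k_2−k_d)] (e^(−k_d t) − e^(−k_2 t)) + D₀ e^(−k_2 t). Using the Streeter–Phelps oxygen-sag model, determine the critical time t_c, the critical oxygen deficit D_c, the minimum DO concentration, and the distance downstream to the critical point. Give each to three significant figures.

t_c ≈ 0.923 d; D_c ≈ 2.65 mg/L; min DO ≈ 6.53 mg/L; x_c ≈ 33.6 km

With k_2/k_d = 13.62 and 1 − D₀(k_2−k_d)/(k_d L₀) = 0.3336,
t_c = ln(13.62 × 0.3336) / (1.77 − 0.130) = ln(4.542) / 1.640 = 1.513/1.640 = 0.9228 d.
D_c = (k_d/k_2) L₀ e^(−k_d t_c) = (0.130/1.77) × 40.7 × e^(−0.130×0.9228) = 0.07345 × 40.7 × 0.8870 = 2.651 mg/L.
Minimum DO = C_s − D_c = 9.18 − 2.651 = 6.529 mg/L.
x_c = v t_c = 0.421 m/s × 0.9228 d × 86400 s/d = 33570 m ≈ 33.6 km.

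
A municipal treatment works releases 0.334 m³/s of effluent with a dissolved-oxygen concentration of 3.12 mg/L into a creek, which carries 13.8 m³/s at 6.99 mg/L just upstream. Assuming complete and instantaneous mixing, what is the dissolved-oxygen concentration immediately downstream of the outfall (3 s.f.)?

6.90 mg/L

Flow-weighted mixing: C = (Q_r C_r + Q_w C_w)/(Q_r + Q_w)
= (13.8×6.99 + 0.334×3.12)/(13.8 + 0.334) = 97.50/14.13 = 6.899 mg/L.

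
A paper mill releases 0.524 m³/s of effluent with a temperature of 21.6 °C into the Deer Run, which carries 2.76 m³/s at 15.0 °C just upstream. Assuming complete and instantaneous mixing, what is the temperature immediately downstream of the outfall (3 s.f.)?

Flow-weighted mixing: C = (Q_r C_r + Q_w C_w)/(Q_r + Q_w)
= (2.76×15.0 + 0.524×21.6)/(2.76 + 0.524) = 52.72/3.284 = 16.05 °C.

16.1 °C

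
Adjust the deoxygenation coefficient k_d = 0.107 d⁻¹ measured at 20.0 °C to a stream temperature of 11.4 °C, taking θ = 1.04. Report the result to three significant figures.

k_d(T₂) = k_d(T₁) · θ^(T₂−T₁) = 0.107 × 1.04^(11.4−20.0)
= 0.107 × 1.04^-8.60 = 0.107 × 0.7137 = 0.07637 d⁻¹.

k_d ≈ 0.0764 d⁻¹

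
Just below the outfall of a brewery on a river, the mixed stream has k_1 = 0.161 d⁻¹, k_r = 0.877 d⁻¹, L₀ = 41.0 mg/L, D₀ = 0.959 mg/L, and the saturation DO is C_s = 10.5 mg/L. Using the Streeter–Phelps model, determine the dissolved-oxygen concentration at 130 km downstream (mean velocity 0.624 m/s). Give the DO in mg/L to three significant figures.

Travel time t = x/v = 130 km / (0.624 m/s) = 130000 m / 0.624 m/s = 208300 s = 2.411 d.
k_1 L₀/(k_r−k_1) = 0.161×41.0/(0.877−0.161) = 6.601/0.7160 = 9.219 mg/L.
e^(−k_1 t) = e^(−0.161×2.411) = 0.6783; e^(−k_r t) = e^(−0.877×2.411) = 0.1207.
D = 9.219 × (0.6783 − 0.1207) + 0.959 × 0.1207 = 5.141 + 0.1157 = 5.256 mg/L.
DO = C_s − D = 10.5 − 5.256 = 5.244 mg/L.

DO ≈ 5.24 mg/L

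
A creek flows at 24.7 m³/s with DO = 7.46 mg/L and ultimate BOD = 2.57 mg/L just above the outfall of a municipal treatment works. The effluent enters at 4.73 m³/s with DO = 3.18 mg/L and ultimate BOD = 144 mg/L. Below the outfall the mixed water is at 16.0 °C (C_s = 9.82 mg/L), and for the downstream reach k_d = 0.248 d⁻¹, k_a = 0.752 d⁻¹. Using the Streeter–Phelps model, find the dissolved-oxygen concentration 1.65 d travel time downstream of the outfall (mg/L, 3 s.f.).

DO ≈ 4.27 mg/L

Mixed DO = (24.7×7.46 + 4.73×3.18)/(24.7+4.73) = 199.3/29.43 = 6.772 mg/L.
Mixed L₀ = (24.7×2.57 + 4.73×144)/(29.43) = 744.6/29.43 = 25.30 mg/L.
Initial deficit D₀ = C_s − DO₀ = 9.82 − 6.772 = 3.048 mg/L.
D(1.65) = [0.248×25.30/(0.752−0.248)](e^(−0.248×1.65) − e^(−0.752×1.65)) + 3.048 e^(−0.752×1.65)
= 12.45 × (0.6642 − 0.2892) + 3.048 × 0.2892 = 5.550 mg/L.
DO = 9.82 − 5.550 = 4.270 mg/L.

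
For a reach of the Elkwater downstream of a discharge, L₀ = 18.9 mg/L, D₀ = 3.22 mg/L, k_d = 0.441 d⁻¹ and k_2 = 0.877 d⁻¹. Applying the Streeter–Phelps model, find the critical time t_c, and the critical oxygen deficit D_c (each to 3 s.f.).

t_c ≈ 1.15 d; D_c ≈ 5.71 mg/L

At the critical point dD/dt = 0, so k_d L₀ e^(−k_d t) = k_2 D. Substituting D(t) from the Streeter–Phelps equation and solving for t gives
t_c = ln[(k_2/k_d)(1 − D₀(k_2−k_d)/(k_d L₀))] / (k_2−k_d).
Here k_2−k_d = 0.4360 d⁻¹ and 1 − D₀(k_2−k_d)/(k_d L₀) = 1 − 3.22×0.4360/(0.441×18.9) = 0.8316, so
t_c = ln(1.989 × 0.8316) / 0.4360 = 0.5030 / 0.4360 = 1.154 d.
L(t_c) = L₀ e^(−k_d t_c) = 18.9 × 0.6012 = 11.36 mg/L, and at the critical point k_2 D_c = k_d L, so D_c = (0.441/0.877) × 11.36 = 5.714 mg/L.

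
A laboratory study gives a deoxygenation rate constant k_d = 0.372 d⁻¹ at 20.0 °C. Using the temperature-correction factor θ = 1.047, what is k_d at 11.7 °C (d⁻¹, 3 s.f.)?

k_d(T₂) = k_d(T₁) · θ^(T₂−T₁) = 0.372 × 1.047^(11.7−20.0)
= 0.372 × 1.047^-8.30 = 0.372 × 0.6830 = 0.2541 d⁻¹.

k_d ≈ 0.254 d⁻¹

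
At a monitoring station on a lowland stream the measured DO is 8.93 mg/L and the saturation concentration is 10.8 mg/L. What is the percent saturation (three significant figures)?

% saturation = C/C_s × 100 = 8.93/10.8 × 100 = 82.7 %.

82.7 % saturation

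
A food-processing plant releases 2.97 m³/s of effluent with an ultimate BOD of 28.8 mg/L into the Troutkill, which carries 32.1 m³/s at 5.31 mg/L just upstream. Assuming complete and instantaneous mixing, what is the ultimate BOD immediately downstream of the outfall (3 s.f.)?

7.30 mg/L

Flow-weighted mixing: C = (Q_r C_r + Q_w C_w)/(Q_r + Q_w)
= (32.1×5.31 + 2.97×28.8)/(32.1 + 2.97) = 256.0/35.07 = 7.299 mg/L.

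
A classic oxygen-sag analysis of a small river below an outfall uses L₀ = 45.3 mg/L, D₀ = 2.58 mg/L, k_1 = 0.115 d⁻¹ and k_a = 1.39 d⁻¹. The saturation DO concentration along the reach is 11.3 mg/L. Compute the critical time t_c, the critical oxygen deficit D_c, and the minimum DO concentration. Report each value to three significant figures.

t_c = [1/(k_a−k_1)] ln[(k_a/k_1)(1 − D₀(k_a−k_1)/(k_1 L₀))]
= [1/(1.39−0.115)] ln[(1.39/0.115)(1 − 2.58×1.275/(0.115×45.3))]
= (1/1.275) ln[12.09 × 0.3686] = 0.7843 × ln(4.455) = 0.7843 × 1.494 = 1.172 d.
D_c = (k_1/k_a) L₀ e^(−k_1 t_c) = (0.115/1.39) × 45.3 × e^(−0.115×1.172) = 0.08273 × 45.3 × 0.8739 = 3.275 mg/L.
Minimum DO = C_s − D_c = 11.3 − 3.275 = 8.025 mg/L.

t_c ≈ 1.17 d; D_c ≈ 3.28 mg/L; min DO ≈ 8.02 mg/L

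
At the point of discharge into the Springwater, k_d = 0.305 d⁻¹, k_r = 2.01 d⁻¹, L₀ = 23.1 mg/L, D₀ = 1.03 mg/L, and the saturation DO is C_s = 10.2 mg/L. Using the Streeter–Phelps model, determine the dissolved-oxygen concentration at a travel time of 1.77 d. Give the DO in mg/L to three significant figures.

DO ≈ 7.88 mg/L

k_d L₀/(k_r−k_d) = 0.305×23.1/(2.01−0.305) = 7.046/1.705 = 4.132 mg/L.
e^(−k_d t) = e^(−0.305×1.770) = 0.5828; e^(−k_r t) = e^(−2.01×1.770) = 0.02850.
D = 4.132 × (0.5828 − 0.02850) + 1.03 × 0.02850 = 2.291 + 0.02936 = 2.320 mg/L.
DO = C_s − D = 10.2 − 2.320 = 7.880 mg/L.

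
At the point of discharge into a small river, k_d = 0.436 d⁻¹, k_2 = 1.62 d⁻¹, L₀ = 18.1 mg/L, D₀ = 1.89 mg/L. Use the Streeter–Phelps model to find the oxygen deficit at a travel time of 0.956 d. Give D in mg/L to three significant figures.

k_d L₀/(k_2−k_d) = 0.436×18.1/(1.62−0.436) = 7.892/1.184 = 6.665 mg/L.
e^(−k_d t) = e^(−0.436×0.9560) = 0.6591; e^(−k_2 t) = e^(−1.62×0.9560) = 0.2125.
D = 6.665 × (0.6591 − 0.2125) + 1.89 × 0.2125 = 2.977 + 0.4017 = 3.378 mg/L.

D ≈ 3.38 mg/L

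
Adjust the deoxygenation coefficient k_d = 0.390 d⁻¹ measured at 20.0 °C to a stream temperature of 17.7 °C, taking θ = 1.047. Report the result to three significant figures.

k_d ≈ 0.351 d⁻¹

k_d(T₂) = k_d(T₁) · θ^(T₂−T₁) = 0.390 × 1.047^(17.7−20.0)
= 0.390 × 1.047^-2.30 = 0.390 × 0.8998 = 0.3509 d⁻¹.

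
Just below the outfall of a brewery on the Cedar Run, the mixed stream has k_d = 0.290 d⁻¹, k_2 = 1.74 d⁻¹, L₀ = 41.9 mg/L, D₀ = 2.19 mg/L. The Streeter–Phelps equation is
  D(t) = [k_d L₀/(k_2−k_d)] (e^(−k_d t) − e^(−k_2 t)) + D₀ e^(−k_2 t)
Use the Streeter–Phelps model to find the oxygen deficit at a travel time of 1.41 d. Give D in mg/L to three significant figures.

k_d L₀/(k_2−k_d) = 0.290×41.9/(1.74−0.290) = 12.15/1.450 = 8.380 mg/L.
e^(−k_d t) = e^(−0.290×1.410) = 0.6644; e^(−k_2 t) = e^(−1.74×1.410) = 0.08600.
D = 8.380 × (0.6644 − 0.08600) + 2.19 × 0.08600 = 4.847 + 0.1883 = 5.035 mg/L.

D ≈ 5.04 mg/L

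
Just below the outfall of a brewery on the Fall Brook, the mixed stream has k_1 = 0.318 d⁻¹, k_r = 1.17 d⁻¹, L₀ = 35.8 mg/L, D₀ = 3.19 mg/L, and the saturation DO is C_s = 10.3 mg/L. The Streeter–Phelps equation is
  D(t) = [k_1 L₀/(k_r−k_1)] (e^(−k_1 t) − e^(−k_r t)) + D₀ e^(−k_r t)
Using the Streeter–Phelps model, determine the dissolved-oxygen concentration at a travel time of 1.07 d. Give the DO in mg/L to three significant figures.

DO ≈ 3.70 mg/L

k_1 L₀/(k_r−k_1) = 0.318×35.8/(1.17−0.318) = 11.38/0.8520 = 13.36 mg/L.
e^(−k_1 t) = e^(−0.318×1.070) = 0.7116; e^(−k_r t) = e^(−1.17×1.070) = 0.2860.
D = 13.36 × (0.7116 − 0.2860) + 3.19 × 0.2860 = 5.687 + 0.9122 = 6.599 mg/L.
DO = C_s − D = 10.3 − 6.599 = 3.701 mg/L.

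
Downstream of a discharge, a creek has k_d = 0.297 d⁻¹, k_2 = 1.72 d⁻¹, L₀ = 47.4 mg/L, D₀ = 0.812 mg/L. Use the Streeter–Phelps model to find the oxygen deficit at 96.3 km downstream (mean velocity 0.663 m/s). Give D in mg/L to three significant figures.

D ≈ 5.50 mg/L

Travel time t = x/v = 96.3 km / (0.663 m/s) = 96300 m / 0.663 m/s = 145200 s = 1.681 d.
k_d L₀/(k_2−k_d) = 0.297×47.4/(1.72−0.297) = 14.08/1.423 = 9.893 mg/L.
e^(−k_d t) = e^(−0.297×1.681) = 0.6070; e^(−k_2 t) = e^(−1.72×1.681) = 0.05549.
D = 9.893 × (0.6070 − 0.05549) + 0.812 × 0.05549 = 5.456 + 0.04506 = 5.501 mg/L.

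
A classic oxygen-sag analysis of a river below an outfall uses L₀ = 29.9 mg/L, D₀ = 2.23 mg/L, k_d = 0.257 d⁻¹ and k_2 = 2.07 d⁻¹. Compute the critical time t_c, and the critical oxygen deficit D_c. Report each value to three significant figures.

t_c ≈ 0.739 d; D_c ≈ 3.07 mg/L

With k_2/k_d = 8.054 and 1 − D₀(k_2−k_d)/(k_d L₀) = 0.4739,
t_c = ln(8.054 × 0.4739) / (2.07 − 0.257) = ln(3.817) / 1.813 = 1.339/1.813 = 0.7388 d.
D_c = (k_d/k_2) L₀ e^(−k_d t_c) = (0.257/2.07) × 29.9 × e^(−0.257×0.7388) = 0.1242 × 29.9 × 0.8271 = 3.070 mg/L.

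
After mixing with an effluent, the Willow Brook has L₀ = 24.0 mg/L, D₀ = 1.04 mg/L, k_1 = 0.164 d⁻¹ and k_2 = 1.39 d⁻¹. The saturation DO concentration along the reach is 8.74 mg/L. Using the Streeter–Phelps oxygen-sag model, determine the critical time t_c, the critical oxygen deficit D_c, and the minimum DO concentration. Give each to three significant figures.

t_c = [1/(k_2−k_1)] ln[(k_2/k_1)(1 − D₀(k_2−k_1)/(k_1 L₀))]
= [1/(1.39−0.164)] ln[(1.39/0.164)(1 − 1.04×1.226/(0.164×24.0))]
= (1/1.226) ln[8.476 × 0.6761] = 0.8157 × ln(5.730) = 0.8157 × 1.746 = 1.424 d.
D_c = (k_1/k_2) L₀ e^(−k_1 t_c) = (0.164/1.39) × 24.0 × e^(−0.164×1.424) = 0.1180 × 24.0 × 0.7917 = 2.242 mg/L.
Minimum DO = C_s − D_c = 8.74 − 2.242 = 6.498 mg/L.

t_c ≈ 1.42 d; D_c ≈ 2.24 mg/L; min DO ≈ 6.50 mg/L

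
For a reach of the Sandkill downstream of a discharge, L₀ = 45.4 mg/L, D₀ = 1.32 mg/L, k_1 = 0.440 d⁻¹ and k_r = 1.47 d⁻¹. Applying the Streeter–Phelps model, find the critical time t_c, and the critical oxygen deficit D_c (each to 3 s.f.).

t_c ≈ 1.10 d; D_c ≈ 8.37 mg/L

With k_r/k_1 = 3.341 and 1 − D₀(k_r−k_1)/(k_1 L₀) = 0.9319,
t_c = ln(3.341 × 0.9319) / (1.47 − 0.440) = ln(3.114) / 1.030 = 1.136/1.030 = 1.103 d.
D_c = (k_1/k_r) L₀ e^(−k_1 t_c) = (0.440/1.47) × 45.4 × e^(−0.440×1.103) = 0.2993 × 45.4 × 0.6156 = 8.365 mg/L.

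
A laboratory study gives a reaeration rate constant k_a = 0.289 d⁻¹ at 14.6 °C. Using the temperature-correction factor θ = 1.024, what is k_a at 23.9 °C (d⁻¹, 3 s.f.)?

k_a(T₂) = k_a(T₁) · θ^(T₂−T₁) = 0.289 × 1.024^(23.9−14.6)
= 0.289 × 1.024^9.30 = 0.289 × 1.247 = 0.3603 d⁻¹.

k_a ≈ 0.360 d⁻¹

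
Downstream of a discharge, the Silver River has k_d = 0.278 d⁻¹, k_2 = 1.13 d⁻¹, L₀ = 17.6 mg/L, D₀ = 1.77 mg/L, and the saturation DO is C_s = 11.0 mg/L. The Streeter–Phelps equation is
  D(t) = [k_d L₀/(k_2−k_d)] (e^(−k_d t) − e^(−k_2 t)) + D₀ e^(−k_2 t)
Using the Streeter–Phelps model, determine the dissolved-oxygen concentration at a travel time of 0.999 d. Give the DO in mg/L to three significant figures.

k_d L₀/(k_2−k_d) = 0.278×17.6/(1.13−0.278) = 4.893/0.8520 = 5.743 mg/L.
e^(−k_d t) = e^(−0.278×0.9990) = 0.7575; e^(−k_2 t) = e^(−1.13×0.9990) = 0.3234.
D = 5.743 × (0.7575 − 0.3234) + 1.77 × 0.3234 = 2.493 + 0.5724 = 3.065 mg/L.
DO = C_s − D = 11.0 − 3.065 = 7.935 mg/L.

DO ≈ 7.93 mg/L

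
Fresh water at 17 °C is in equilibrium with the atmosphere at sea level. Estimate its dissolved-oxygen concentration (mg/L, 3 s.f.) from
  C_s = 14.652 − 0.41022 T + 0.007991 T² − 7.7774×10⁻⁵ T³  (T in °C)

C_s ≈ 9.61 mg/L

C_s = 14.652 − 0.41022×17 + 0.007991×17² − 7.7774×10⁻⁵×17³ = 9.606 mg/L.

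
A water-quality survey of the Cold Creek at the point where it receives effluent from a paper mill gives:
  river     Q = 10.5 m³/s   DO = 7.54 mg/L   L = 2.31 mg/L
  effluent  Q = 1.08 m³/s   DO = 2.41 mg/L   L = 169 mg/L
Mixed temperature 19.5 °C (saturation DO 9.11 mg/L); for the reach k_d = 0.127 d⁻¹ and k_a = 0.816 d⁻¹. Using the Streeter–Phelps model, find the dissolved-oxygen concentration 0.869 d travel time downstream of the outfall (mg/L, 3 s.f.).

DO ≈ 6.77 mg/L

Mixed DO = (10.5×7.54 + 1.08×2.41)/(10.5+1.08) = 81.77/11.58 = 7.062 mg/L.
Mixed L₀ = (10.5×2.31 + 1.08×169)/(11.58) = 206.8/11.58 = 17.86 mg/L.
Initial deficit D₀ = C_s − DO₀ = 9.11 − 7.062 = 2.048 mg/L.
D(0.869) = [0.127×17.86/(0.816−0.127)](e^(−0.127×0.869) − e^(−0.816×0.869)) + 2.048 e^(−0.816×0.869)
= 3.291 × (0.8955 − 0.4921) + 2.048 × 0.4921 = 2.336 mg/L.
DO = 9.11 − 2.336 = 6.774 mg/L.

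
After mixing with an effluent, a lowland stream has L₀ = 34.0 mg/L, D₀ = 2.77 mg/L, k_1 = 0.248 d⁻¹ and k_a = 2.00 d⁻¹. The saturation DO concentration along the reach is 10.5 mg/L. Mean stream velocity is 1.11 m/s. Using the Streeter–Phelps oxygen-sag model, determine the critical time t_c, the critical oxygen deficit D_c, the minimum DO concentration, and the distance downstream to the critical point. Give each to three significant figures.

t_c ≈ 0.702 d; D_c ≈ 3.54 mg/L; min DO ≈ 6.96 mg/L; x_c ≈ 67.4 km

At the critical point dD/dt = 0, so k_1 L₀ e^(−k_1 t) = k_a D. Substituting D(t) from the Streeter–Phelps equation and solving for t gives
t_c = ln[(k_a/k_1)(1 − D₀(k_a−k_1)/(k_1 L₀))] / (k_a−k_1).
Here k_a−k_1 = 1.752 d⁻¹ and 1 − D₀(k_a−k_1)/(k_1 L₀) = 1 − 2.77×1.752/(0.248×34.0) = 0.4244, so
t_c = ln(8.065 × 0.4244) / 1.752 = 1.231 / 1.752 = 0.7023 d.
D_c = (k_1/k_a) L₀ e^(−k_1 t_c) = (0.248/2.00) × 34.0 × e^(−0.248×0.7023) = 0.1240 × 34.0 × 0.8401 = 3.542 mg/L.
Minimum DO = C_s − D_c = 10.5 − 3.542 = 6.958 mg/L.
x_c = v t_c = 1.11 m/s × 0.7023 d × 86400 s/d = 67360 m ≈ 67.4 km.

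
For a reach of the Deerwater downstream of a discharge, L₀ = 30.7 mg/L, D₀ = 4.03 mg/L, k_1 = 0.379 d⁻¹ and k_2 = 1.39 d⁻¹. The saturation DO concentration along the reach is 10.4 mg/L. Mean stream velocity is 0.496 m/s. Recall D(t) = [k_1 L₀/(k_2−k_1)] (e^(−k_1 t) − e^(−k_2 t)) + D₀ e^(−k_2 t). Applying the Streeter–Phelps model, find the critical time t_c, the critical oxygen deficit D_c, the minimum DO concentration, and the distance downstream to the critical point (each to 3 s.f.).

With k_2/k_1 = 3.668 and 1 − D₀(k_2−k_1)/(k_1 L₀) = 0.6498,
t_c = ln(3.668 × 0.6498) / (1.39 − 0.379) = ln(2.383) / 1.011 = 0.8685/1.011 = 0.8590 d.
D_c = (k_1/k_2) L₀ e^(−k_1 t_c) = (0.379/1.39) × 30.7 × e^(−0.379×0.8590) = 0.2727 × 30.7 × 0.7221 = 6.045 mg/L.
Minimum DO = C_s − D_c = 10.4 − 6.045 = 4.355 mg/L.
x_c = v t_c = 0.496 m/s × 0.8590 d × 86400 s/d = 36810 m ≈ 36.8 km.

t_c ≈ 0.859 d; D_c ≈ 6.04 mg/L; min DO ≈ 4.36 mg/L; x_c ≈ 36.8 km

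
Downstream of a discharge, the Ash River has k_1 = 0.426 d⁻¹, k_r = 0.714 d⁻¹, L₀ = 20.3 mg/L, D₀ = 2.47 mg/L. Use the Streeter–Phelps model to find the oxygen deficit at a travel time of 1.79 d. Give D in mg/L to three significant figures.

D ≈ 6.33 mg/L

k_1 L₀/(k_r−k_1) = 0.426×20.3/(0.714−0.426) = 8.648/0.2880 = 30.03 mg/L.
e^(−k_1 t) = e^(−0.426×1.790) = 0.4665; e^(−k_r t) = e^(−0.714×1.790) = 0.2786.
D = 30.03 × (0.4665 − 0.2786) + 2.47 × 0.2786 = 5.642 + 0.6881 = 6.330 mg/L.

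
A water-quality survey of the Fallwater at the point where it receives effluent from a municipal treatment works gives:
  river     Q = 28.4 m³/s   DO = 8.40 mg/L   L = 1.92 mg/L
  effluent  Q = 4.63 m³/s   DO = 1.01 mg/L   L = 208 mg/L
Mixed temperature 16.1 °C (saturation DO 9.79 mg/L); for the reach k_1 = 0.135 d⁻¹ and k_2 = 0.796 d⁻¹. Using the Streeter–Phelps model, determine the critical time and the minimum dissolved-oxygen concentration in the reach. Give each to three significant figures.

t_c ≈ 1.95 d; minimum DO ≈ 5.77 mg/L

Mixed DO = (28.4×8.40 + 4.63×1.01)/(28.4+4.63) = 243.2/33.03 = 7.364 mg/L.
Mixed L₀ = (28.4×1.92 + 4.63×208)/(33.03) = 1018/33.03 = 30.81 mg/L.
Initial deficit D₀ = C_s − DO₀ = 9.79 − 7.364 = 2.426 mg/L.
t_c = (1/0.6610) ln[(0.796/0.135)(1 − 2.426×0.6610/(0.135×30.81))] = 1.513 × ln(3.623) = 1.947 d.
D_c = (0.135/0.796) × 30.81 × e^(−0.135×1.947) = 0.1696 × 30.81 × 0.7688 = 4.017 mg/L.
Minimum DO = 9.79 − 4.017 = 5.773 mg/L.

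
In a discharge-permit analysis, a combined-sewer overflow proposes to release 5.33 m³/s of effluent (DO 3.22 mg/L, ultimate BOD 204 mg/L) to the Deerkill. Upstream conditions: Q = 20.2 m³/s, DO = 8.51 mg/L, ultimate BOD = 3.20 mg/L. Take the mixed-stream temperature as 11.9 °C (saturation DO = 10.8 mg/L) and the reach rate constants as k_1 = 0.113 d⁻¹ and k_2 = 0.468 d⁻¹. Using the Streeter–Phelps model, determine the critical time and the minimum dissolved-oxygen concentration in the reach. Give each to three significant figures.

t_c ≈ 3.24 d; minimum DO ≈ 3.25 mg/L

Mixed DO = (20.2×8.51 + 5.33×3.22)/(20.2+5.33) = 189.1/25.53 = 7.406 mg/L.
Mixed L₀ = (20.2×3.20 + 5.33×204)/(25.53) = 1152/25.53 = 45.12 mg/L.
Initial deficit D₀ = C_s − DO₀ = 10.8 − 7.406 = 3.394 mg/L.
t_c = (1/0.3550) ln[(0.468/0.113)(1 − 3.394×0.3550/(0.113×45.12))] = 2.817 × ln(3.163) = 3.244 d.
D_c = (0.113/0.468) × 45.12 × e^(−0.113×3.244) = 0.2415 × 45.12 × 0.6931 = 7.552 mg/L.
Minimum DO = 10.8 − 7.552 = 3.248 mg/L.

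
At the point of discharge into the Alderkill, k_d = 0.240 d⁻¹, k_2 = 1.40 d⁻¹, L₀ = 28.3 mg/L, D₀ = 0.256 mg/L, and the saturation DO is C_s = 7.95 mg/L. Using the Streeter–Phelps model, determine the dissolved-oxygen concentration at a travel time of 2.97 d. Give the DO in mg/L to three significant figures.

k_d L₀/(k_2−k_d) = 0.240×28.3/(1.40−0.240) = 6.792/1.160 = 5.855 mg/L.
e^(−k_d t) = e^(−0.240×2.970) = 0.4903; e^(−k_2 t) = e^(−1.40×2.970) = 0.01564.
D = 5.855 × (0.4903 − 0.01564) + 0.256 × 0.01564 = 2.779 + 0.004004 = 2.783 mg/L.
DO = C_s − D = 7.95 − 2.783 = 5.167 mg/L.

DO ≈ 5.17 mg/L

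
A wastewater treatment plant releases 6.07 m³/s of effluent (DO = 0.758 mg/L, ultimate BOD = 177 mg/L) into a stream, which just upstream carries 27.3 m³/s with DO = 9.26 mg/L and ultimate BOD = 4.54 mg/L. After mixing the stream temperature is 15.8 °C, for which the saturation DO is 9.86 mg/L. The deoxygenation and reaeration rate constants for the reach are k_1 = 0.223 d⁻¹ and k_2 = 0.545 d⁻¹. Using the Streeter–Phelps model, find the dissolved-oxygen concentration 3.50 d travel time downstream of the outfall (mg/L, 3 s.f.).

DO ≈ 1.84 mg/L

Mixed DO = (27.3×9.26 + 6.07×0.758)/(27.3+6.07) = 257.4/33.37 = 7.713 mg/L.
Mixed L₀ = (27.3×4.54 + 6.07×177)/(33.37) = 1198/33.37 = 35.91 mg/L.
Initial deficit D₀ = C_s − DO₀ = 9.86 − 7.713 = 2.147 mg/L.
D(3.50) = [0.223×35.91/(0.545−0.223)](e^(−0.223×3.50) − e^(−0.545×3.50)) + 2.147 e^(−0.545×3.50)
= 24.87 × (0.4582 − 0.1485) + 2.147 × 0.1485 = 8.021 mg/L.
DO = 9.86 − 8.021 = 1.839 mg/L.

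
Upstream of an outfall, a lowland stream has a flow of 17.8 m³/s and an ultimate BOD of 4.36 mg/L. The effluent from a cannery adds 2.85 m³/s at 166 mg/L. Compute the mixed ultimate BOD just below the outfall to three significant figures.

Flow-weighted mixing: C = (Q_r C_r + Q_w C_w)/(Q_r + Q_w)
= (17.8×4.36 + 2.85×166)/(17.8 + 2.85) = 550.7/20.65 = 26.67 mg/L.

26.7 mg/L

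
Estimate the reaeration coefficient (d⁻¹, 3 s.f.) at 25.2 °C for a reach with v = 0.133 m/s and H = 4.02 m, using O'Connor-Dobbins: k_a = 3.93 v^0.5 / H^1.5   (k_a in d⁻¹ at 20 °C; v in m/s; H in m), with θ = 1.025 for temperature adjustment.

k_a ≈ 0.202 d⁻¹

k_a(20) = 3.93 × 0.133^0.5 / 4.02^1.5 = 3.93 × 0.3647 / 8.060 = 0.1778 d⁻¹.
k_a(25.2) = 0.1778 × 1.025^(25.2−20) = 0.1778 × 1.137 = 0.2022 d⁻¹.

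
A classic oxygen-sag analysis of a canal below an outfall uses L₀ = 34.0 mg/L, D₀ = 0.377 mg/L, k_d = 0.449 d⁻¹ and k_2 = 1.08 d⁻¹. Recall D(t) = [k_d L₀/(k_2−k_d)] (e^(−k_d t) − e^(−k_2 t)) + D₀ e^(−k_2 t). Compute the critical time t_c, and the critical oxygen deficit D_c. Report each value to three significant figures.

With k_2/k_d = 2.405 and 1 − D₀(k_2−k_d)/(k_d L₀) = 0.9844,
t_c = ln(2.405 × 0.9844) / (1.08 − 0.449) = ln(2.368) / 0.6310 = 0.8620/0.6310 = 1.366 d.
D_c = (k_d/k_2) L₀ e^(−k_d t_c) = (0.449/1.08) × 34.0 × e^(−0.449×1.366) = 0.4157 × 34.0 × 0.5415 = 7.655 mg/L.

t_c ≈ 1.37 d; D_c ≈ 7.65 mg/L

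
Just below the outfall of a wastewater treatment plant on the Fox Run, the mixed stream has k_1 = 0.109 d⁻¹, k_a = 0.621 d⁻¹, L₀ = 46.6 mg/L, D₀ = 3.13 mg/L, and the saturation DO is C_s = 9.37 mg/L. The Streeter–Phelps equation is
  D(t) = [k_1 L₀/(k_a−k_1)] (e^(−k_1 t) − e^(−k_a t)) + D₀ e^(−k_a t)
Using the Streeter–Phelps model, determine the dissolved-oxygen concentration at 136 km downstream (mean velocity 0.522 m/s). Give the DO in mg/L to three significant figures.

DO ≈ 3.27 mg/L

Travel time t = x/v = 136 km / (0.522 m/s) = 136000 m / 0.522 m/s = 260500 s = 3.015 d.
k_1 L₀/(k_a−k_1) = 0.109×46.6/(0.621−0.109) = 5.079/0.5120 = 9.921 mg/L.
e^(−k_1 t) = e^(−0.109×3.015) = 0.7199; e^(−k_a t) = e^(−0.621×3.015) = 0.1537.
D = 9.921 × (0.7199 − 0.1537) + 3.13 × 0.1537 = 5.617 + 0.4812 = 6.098 mg/L.
DO = C_s − D = 9.37 − 6.098 = 3.272 mg/L.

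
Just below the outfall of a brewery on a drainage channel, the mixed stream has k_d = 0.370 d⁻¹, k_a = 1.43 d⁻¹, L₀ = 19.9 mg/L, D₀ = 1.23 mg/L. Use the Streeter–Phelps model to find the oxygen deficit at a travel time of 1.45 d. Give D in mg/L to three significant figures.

k_d L₀/(k_a−k_d) = 0.370×19.9/(1.43−0.370) = 7.363/1.060 = 6.946 mg/L.
e^(−k_d t) = e^(−0.370×1.450) = 0.5848; e^(−k_a t) = e^(−1.43×1.450) = 0.1257.
D = 6.946 × (0.5848 − 0.1257) + 1.23 × 0.1257 = 3.189 + 0.1547 = 3.343 mg/L.

D ≈ 3.34 mg/L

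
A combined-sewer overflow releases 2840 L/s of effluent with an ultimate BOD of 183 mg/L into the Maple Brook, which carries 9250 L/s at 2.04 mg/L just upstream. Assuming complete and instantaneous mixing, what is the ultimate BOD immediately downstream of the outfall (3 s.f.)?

44.5 mg/L

Flow-weighted mixing: C = (Q_r C_r + Q_w C_w)/(Q_r + Q_w)
= (9250×2.04 + 2840×183)/(9250 + 2840) = 538600/12090 = 44.55 mg/L.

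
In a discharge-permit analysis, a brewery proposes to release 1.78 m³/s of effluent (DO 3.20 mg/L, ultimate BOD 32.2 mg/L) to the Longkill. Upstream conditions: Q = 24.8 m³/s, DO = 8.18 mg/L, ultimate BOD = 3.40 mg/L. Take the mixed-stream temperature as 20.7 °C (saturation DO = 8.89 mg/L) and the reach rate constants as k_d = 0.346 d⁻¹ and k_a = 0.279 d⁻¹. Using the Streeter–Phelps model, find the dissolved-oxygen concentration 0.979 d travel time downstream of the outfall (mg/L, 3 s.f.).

Mixed DO = (24.8×8.18 + 1.78×3.20)/(24.8+1.78) = 208.6/26.58 = 7.847 mg/L.
Mixed L₀ = (24.8×3.40 + 1.78×32.2)/(26.58) = 141.6/26.58 = 5.329 mg/L.
Initial deficit D₀ = C_s − DO₀ = 8.89 − 7.847 = 1.043 mg/L.
D(0.979) = [0.346×5.329/(0.279−0.346)](e^(−0.346×0.979) − e^(−0.279×0.979)) + 1.043 e^(−0.279×0.979)
= -27.52 × (0.7127 − 0.7610) + 1.043 × 0.7610 = 2.124 mg/L.
DO = 8.89 − 2.124 = 6.766 mg/L.

DO ≈ 6.77 mg/L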